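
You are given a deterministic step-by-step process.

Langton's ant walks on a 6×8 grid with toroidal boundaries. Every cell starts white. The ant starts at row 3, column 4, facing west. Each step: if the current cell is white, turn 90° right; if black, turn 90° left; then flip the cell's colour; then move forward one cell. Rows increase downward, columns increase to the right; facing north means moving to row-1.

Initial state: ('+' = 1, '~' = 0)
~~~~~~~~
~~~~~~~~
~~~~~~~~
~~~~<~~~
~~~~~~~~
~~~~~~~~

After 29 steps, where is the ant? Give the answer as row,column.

t=0: ~~~~~~~~
~~~~~~~~
~~~~~~~~
~~~~<~~~
~~~~~~~~
~~~~~~~~
t=1: ~~~~~~~~
~~~~~~~~
~~~~^~~~
~~~~+~~~
~~~~~~~~
~~~~~~~~
t=2: ~~~~~~~~
~~~~~~~~
~~~~+>~~
~~~~+~~~
~~~~~~~~
~~~~~~~~
t=3: ~~~~~~~~
~~~~~~~~
~~~~++~~
~~~~+v~~
~~~~~~~~
~~~~~~~~
t=4: ~~~~~~~~
~~~~~~~~
~~~~++~~
~~~~<+~~
~~~~~~~~
~~~~~~~~
t=5: ~~~~~~~~
~~~~~~~~
~~~~++~~
~~~~~+~~
~~~~v~~~
~~~~~~~~
t=6: ~~~~~~~~
~~~~~~~~
~~~~++~~
~~~~~+~~
~~~<+~~~
~~~~~~~~
t=7: ~~~~~~~~
~~~~~~~~
~~~~++~~
~~~^~+~~
~~~++~~~
~~~~~~~~
t=8: ~~~~~~~~
~~~~~~~~
~~~~++~~
~~~+>+~~
~~~++~~~
~~~~~~~~
t=9: ~~~~~~~~
~~~~~~~~
~~~~++~~
~~~+++~~
~~~+v~~~
~~~~~~~~
t=10: ~~~~~~~~
~~~~~~~~
~~~~++~~
~~~+++~~
~~~+~>~~
~~~~~~~~
t=11: ~~~~~~~~
~~~~~~~~
~~~~++~~
~~~+++~~
~~~+~+~~
~~~~~v~~
t=12: ~~~~~~~~
~~~~~~~~
~~~~++~~
~~~+++~~
~~~+~+~~
~~~~<+~~
t=13: ~~~~~~~~
~~~~~~~~
~~~~++~~
~~~+++~~
~~~+^+~~
~~~~++~~
t=14: ~~~~~~~~
~~~~~~~~
~~~~++~~
~~~+++~~
~~~++>~~
~~~~++~~
t=15: ~~~~~~~~
~~~~~~~~
~~~~++~~
~~~++^~~
~~~++~~~
~~~~++~~
t=16: ~~~~~~~~
~~~~~~~~
~~~~++~~
~~~+<~~~
~~~++~~~
~~~~++~~
t=17: ~~~~~~~~
~~~~~~~~
~~~~++~~
~~~+~~~~
~~~+v~~~
~~~~++~~
t=18: ~~~~~~~~
~~~~~~~~
~~~~++~~
~~~+~~~~
~~~+~>~~
~~~~++~~
t=19: ~~~~~~~~
~~~~~~~~
~~~~++~~
~~~+~~~~
~~~+~+~~
~~~~+v~~
t=20: ~~~~~~~~
~~~~~~~~
~~~~++~~
~~~+~~~~
~~~+~+~~
~~~~+~>~
t=21: ~~~~~~v~
~~~~~~~~
~~~~++~~
~~~+~~~~
~~~+~+~~
~~~~+~+~
t=22: ~~~~~<+~
~~~~~~~~
~~~~++~~
~~~+~~~~
~~~+~+~~
~~~~+~+~
t=23: ~~~~~++~
~~~~~~~~
~~~~++~~
~~~+~~~~
~~~+~+~~
~~~~+^+~
t=24: ~~~~~++~
~~~~~~~~
~~~~++~~
~~~+~~~~
~~~+~+~~
~~~~++>~
t=25: ~~~~~++~
~~~~~~~~
~~~~++~~
~~~+~~~~
~~~+~+^~
~~~~++~~
t=26: ~~~~~++~
~~~~~~~~
~~~~++~~
~~~+~~~~
~~~+~++>
~~~~++~~
t=27: ~~~~~++~
~~~~~~~~
~~~~++~~
~~~+~~~~
~~~+~+++
~~~~++~v
t=28: ~~~~~++~
~~~~~~~~
~~~~++~~
~~~+~~~~
~~~+~+++
~~~~++<+
t=29: ~~~~~++~
~~~~~~~~
~~~~++~~
~~~+~~~~
~~~+~+^+
~~~~++++

4,6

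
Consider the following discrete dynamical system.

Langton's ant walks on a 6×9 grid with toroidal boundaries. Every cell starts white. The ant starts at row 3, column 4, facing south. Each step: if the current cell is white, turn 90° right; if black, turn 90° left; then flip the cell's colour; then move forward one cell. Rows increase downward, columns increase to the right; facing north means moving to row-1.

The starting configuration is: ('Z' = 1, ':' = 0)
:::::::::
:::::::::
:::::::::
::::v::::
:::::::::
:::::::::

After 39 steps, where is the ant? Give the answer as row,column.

k=0  :::::::::
:::::::::
:::::::::
::::v::::
:::::::::
:::::::::
k=1  :::::::::
:::::::::
:::::::::
:::<Z::::
:::::::::
:::::::::
k=2  :::::::::
:::::::::
:::^:::::
:::ZZ::::
:::::::::
:::::::::
k=3  :::::::::
:::::::::
:::Z>::::
:::ZZ::::
:::::::::
:::::::::
k=4  :::::::::
:::::::::
:::ZZ::::
:::Zv::::
:::::::::
:::::::::
k=5  :::::::::
:::::::::
:::ZZ::::
:::Z:>:::
:::::::::
:::::::::
k=6  :::::::::
:::::::::
:::ZZ::::
:::Z:Z:::
:::::v:::
:::::::::
k=7  :::::::::
:::::::::
:::ZZ::::
:::Z:Z:::
::::<Z:::
:::::::::
k=8  :::::::::
:::::::::
:::ZZ::::
:::Z^Z:::
::::ZZ:::
:::::::::
k=9  :::::::::
:::::::::
:::ZZ::::
:::ZZ>:::
::::ZZ:::
:::::::::
k=10  :::::::::
:::::::::
:::ZZ^:::
:::ZZ::::
::::ZZ:::
:::::::::
k=11  :::::::::
:::::::::
:::ZZZ>::
:::ZZ::::
::::ZZ:::
:::::::::
k=12  :::::::::
:::::::::
:::ZZZZ::
:::ZZ:v::
::::ZZ:::
:::::::::
k=13  :::::::::
:::::::::
:::ZZZZ::
:::ZZ<Z::
::::ZZ:::
:::::::::
k=14  :::::::::
:::::::::
:::ZZ^Z::
:::ZZZZ::
::::ZZ:::
:::::::::
k=15  :::::::::
:::::::::
:::Z<:Z::
:::ZZZZ::
::::ZZ:::
:::::::::
k=16  :::::::::
:::::::::
:::Z::Z::
:::ZvZZ::
::::ZZ:::
:::::::::
k=17  :::::::::
:::::::::
:::Z::Z::
:::Z:>Z::
::::ZZ:::
:::::::::
k=18  :::::::::
:::::::::
:::Z:^Z::
:::Z::Z::
::::ZZ:::
:::::::::
k=19  :::::::::
:::::::::
:::Z:Z>::
:::Z::Z::
::::ZZ:::
:::::::::
k=20  :::::::::
::::::^::
:::Z:Z:::
:::Z::Z::
::::ZZ:::
:::::::::
k=21  :::::::::
::::::Z>:
:::Z:Z:::
:::Z::Z::
::::ZZ:::
:::::::::
k=22  :::::::::
::::::ZZ:
:::Z:Z:v:
:::Z::Z::
::::ZZ:::
:::::::::
k=23  :::::::::
::::::ZZ:
:::Z:Z<Z:
:::Z::Z::
::::ZZ:::
:::::::::
k=24  :::::::::
::::::^Z:
:::Z:ZZZ:
:::Z::Z::
::::ZZ:::
:::::::::
k=25  :::::::::
:::::<:Z:
:::Z:ZZZ:
:::Z::Z::
::::ZZ:::
:::::::::
k=26  :::::^:::
:::::Z:Z:
:::Z:ZZZ:
:::Z::Z::
::::ZZ:::
:::::::::
k=27  :::::Z>::
:::::Z:Z:
:::Z:ZZZ:
:::Z::Z::
::::ZZ:::
:::::::::
k=28  :::::ZZ::
:::::ZvZ:
:::Z:ZZZ:
:::Z::Z::
::::ZZ:::
:::::::::
k=29  :::::ZZ::
:::::<ZZ:
:::Z:ZZZ:
:::Z::Z::
::::ZZ:::
:::::::::
k=30  :::::ZZ::
::::::ZZ:
:::Z:vZZ:
:::Z::Z::
::::ZZ:::
:::::::::
k=31  :::::ZZ::
::::::ZZ:
:::Z::>Z:
:::Z::Z::
::::ZZ:::
:::::::::
k=32  :::::ZZ::
::::::^Z:
:::Z:::Z:
:::Z::Z::
::::ZZ:::
:::::::::
k=33  :::::ZZ::
:::::<:Z:
:::Z:::Z:
:::Z::Z::
::::ZZ:::
:::::::::
k=34  :::::^Z::
:::::Z:Z:
:::Z:::Z:
:::Z::Z::
::::ZZ:::
:::::::::
k=35  ::::<:Z::
:::::Z:Z:
:::Z:::Z:
:::Z::Z::
::::ZZ:::
:::::::::
k=36  ::::Z:Z::
:::::Z:Z:
:::Z:::Z:
:::Z::Z::
::::ZZ:::
::::^::::
k=37  ::::Z:Z::
:::::Z:Z:
:::Z:::Z:
:::Z::Z::
::::ZZ:::
::::Z>:::
k=38  ::::ZvZ::
:::::Z:Z:
:::Z:::Z:
:::Z::Z::
::::ZZ:::
::::ZZ:::
k=39  ::::<ZZ::
:::::Z:Z:
:::Z:::Z:
:::Z::Z::
::::ZZ:::
::::ZZ:::

0,4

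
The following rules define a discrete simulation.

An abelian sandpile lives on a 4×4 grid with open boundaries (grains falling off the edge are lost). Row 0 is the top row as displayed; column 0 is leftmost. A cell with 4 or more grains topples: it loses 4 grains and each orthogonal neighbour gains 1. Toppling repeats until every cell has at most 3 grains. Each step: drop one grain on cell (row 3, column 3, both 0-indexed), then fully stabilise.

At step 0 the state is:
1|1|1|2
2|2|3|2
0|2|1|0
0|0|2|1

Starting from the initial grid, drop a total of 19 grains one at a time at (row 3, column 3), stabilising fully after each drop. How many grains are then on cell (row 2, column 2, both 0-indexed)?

step 0: 1|1|1|2
2|2|3|2
0|2|1|0
0|0|2|1
step 1: 1|1|1|2
2|2|3|2
0|2|1|0
0|0|2|2
step 2: 1|1|1|2
2|2|3|2
0|2|1|0
0|0|2|3
step 3: 1|1|1|2
2|2|3|2
0|2|1|1
0|0|3|0
step 4: 1|1|1|2
2|2|3|2
0|2|1|1
0|0|3|1
step 5: 1|1|1|2
2|2|3|2
0|2|1|1
0|0|3|2
step 6: 1|1|1|2
2|2|3|2
0|2|1|1
0|0|3|3
step 7: 1|1|1|2
2|2|3|2
0|2|2|2
0|1|0|1
step 8: 1|1|1|2
2|2|3|2
0|2|2|2
0|1|0|2
step 9: 1|1|1|2
2|2|3|2
0|2|2|2
0|1|0|3
step 10: 1|1|1|2
2|2|3|2
0|2|2|3
0|1|1|0
step 11: 1|1|1|2
2|2|3|2
0|2|2|3
0|1|1|1
step 12: 1|1|1|2
2|2|3|2
0|2|2|3
0|1|1|2
step 13: 1|1|1|2
2|2|3|2
0|2|2|3
0|1|1|3
step 14: 1|1|1|2
2|2|3|3
0|2|3|0
0|1|2|1
step 15: 1|1|1|2
2|2|3|3
0|2|3|0
0|1|2|2
step 16: 1|1|1|2
2|2|3|3
0|2|3|0
0|1|2|3
step 17: 1|1|1|2
2|2|3|3
0|2|3|1
0|1|3|0
step 18: 1|1|1|2
2|2|3|3
0|2|3|1
0|1|3|1
step 19: 1|1|1|2
2|2|3|3
0|2|3|1
0|1|3|2

3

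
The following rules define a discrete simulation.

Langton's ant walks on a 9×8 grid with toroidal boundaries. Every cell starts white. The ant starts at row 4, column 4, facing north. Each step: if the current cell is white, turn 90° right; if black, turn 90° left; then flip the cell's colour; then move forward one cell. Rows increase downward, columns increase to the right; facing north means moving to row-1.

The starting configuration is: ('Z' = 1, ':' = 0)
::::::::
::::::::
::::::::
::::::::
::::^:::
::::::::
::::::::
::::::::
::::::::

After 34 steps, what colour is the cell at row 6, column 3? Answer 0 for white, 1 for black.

1

gen 0: ::::::::
::::::::
::::::::
::::::::
::::^:::
::::::::
::::::::
::::::::
::::::::
gen 1: ::::::::
::::::::
::::::::
::::::::
::::Z>::
::::::::
::::::::
::::::::
::::::::
gen 2: ::::::::
::::::::
::::::::
::::::::
::::ZZ::
:::::v::
::::::::
::::::::
::::::::
gen 3: ::::::::
::::::::
::::::::
::::::::
::::ZZ::
::::<Z::
::::::::
::::::::
::::::::
gen 4: ::::::::
::::::::
::::::::
::::::::
::::^Z::
::::ZZ::
::::::::
::::::::
::::::::
gen 5: ::::::::
::::::::
::::::::
::::::::
:::<:Z::
::::ZZ::
::::::::
::::::::
::::::::
gen 6: ::::::::
::::::::
::::::::
:::^::::
:::Z:Z::
::::ZZ::
::::::::
::::::::
::::::::
gen 7: ::::::::
::::::::
::::::::
:::Z>:::
:::Z:Z::
::::ZZ::
::::::::
::::::::
::::::::
gen 8: ::::::::
::::::::
::::::::
:::ZZ:::
:::ZvZ::
::::ZZ::
::::::::
::::::::
::::::::
gen 9: ::::::::
::::::::
::::::::
:::ZZ:::
:::<ZZ::
::::ZZ::
::::::::
::::::::
::::::::
gen 10: ::::::::
::::::::
::::::::
:::ZZ:::
::::ZZ::
:::vZZ::
::::::::
::::::::
::::::::
gen 11: ::::::::
::::::::
::::::::
:::ZZ:::
::::ZZ::
::<ZZZ::
::::::::
::::::::
::::::::
gen 12: ::::::::
::::::::
::::::::
:::ZZ:::
::^:ZZ::
::ZZZZ::
::::::::
::::::::
::::::::
gen 13: ::::::::
::::::::
::::::::
:::ZZ:::
::Z>ZZ::
::ZZZZ::
::::::::
::::::::
::::::::
gen 14: ::::::::
::::::::
::::::::
:::ZZ:::
::ZZZZ::
::ZvZZ::
::::::::
::::::::
::::::::
gen 15: ::::::::
::::::::
::::::::
:::ZZ:::
::ZZZZ::
::Z:>Z::
::::::::
::::::::
::::::::
gen 16: ::::::::
::::::::
::::::::
:::ZZ:::
::ZZ^Z::
::Z::Z::
::::::::
::::::::
::::::::
gen 17: ::::::::
::::::::
::::::::
:::ZZ:::
::Z<:Z::
::Z::Z::
::::::::
::::::::
::::::::
gen 18: ::::::::
::::::::
::::::::
:::ZZ:::
::Z::Z::
::Zv:Z::
::::::::
::::::::
::::::::
gen 19: ::::::::
::::::::
::::::::
:::ZZ:::
::Z::Z::
::<Z:Z::
::::::::
::::::::
::::::::
gen 20: ::::::::
::::::::
::::::::
:::ZZ:::
::Z::Z::
:::Z:Z::
::v:::::
::::::::
::::::::
gen 21: ::::::::
::::::::
::::::::
:::ZZ:::
::Z::Z::
:::Z:Z::
:<Z:::::
::::::::
::::::::
gen 22: ::::::::
::::::::
::::::::
:::ZZ:::
::Z::Z::
:^:Z:Z::
:ZZ:::::
::::::::
::::::::
gen 23: ::::::::
::::::::
::::::::
:::ZZ:::
::Z::Z::
:Z>Z:Z::
:ZZ:::::
::::::::
::::::::
gen 24: ::::::::
::::::::
::::::::
:::ZZ:::
::Z::Z::
:ZZZ:Z::
:Zv:::::
::::::::
::::::::
gen 25: ::::::::
::::::::
::::::::
:::ZZ:::
::Z::Z::
:ZZZ:Z::
:Z:>::::
::::::::
::::::::
gen 26: ::::::::
::::::::
::::::::
:::ZZ:::
::Z::Z::
:ZZZ:Z::
:Z:Z::::
:::v::::
::::::::
gen 27: ::::::::
::::::::
::::::::
:::ZZ:::
::Z::Z::
:ZZZ:Z::
:Z:Z::::
::<Z::::
::::::::
gen 28: ::::::::
::::::::
::::::::
:::ZZ:::
::Z::Z::
:ZZZ:Z::
:Z^Z::::
::ZZ::::
::::::::
gen 29: ::::::::
::::::::
::::::::
:::ZZ:::
::Z::Z::
:ZZZ:Z::
:ZZ>::::
::ZZ::::
::::::::
gen 30: ::::::::
::::::::
::::::::
:::ZZ:::
::Z::Z::
:ZZ^:Z::
:ZZ:::::
::ZZ::::
::::::::
gen 31: ::::::::
::::::::
::::::::
:::ZZ:::
::Z::Z::
:Z<::Z::
:ZZ:::::
::ZZ::::
::::::::
gen 32: ::::::::
::::::::
::::::::
:::ZZ:::
::Z::Z::
:Z:::Z::
:Zv:::::
::ZZ::::
::::::::
gen 33: ::::::::
::::::::
::::::::
:::ZZ:::
::Z::Z::
:Z:::Z::
:Z:>::::
::ZZ::::
::::::::
gen 34: ::::::::
::::::::
::::::::
:::ZZ:::
::Z::Z::
:Z:::Z::
:Z:Z::::
::Zv::::
::::::::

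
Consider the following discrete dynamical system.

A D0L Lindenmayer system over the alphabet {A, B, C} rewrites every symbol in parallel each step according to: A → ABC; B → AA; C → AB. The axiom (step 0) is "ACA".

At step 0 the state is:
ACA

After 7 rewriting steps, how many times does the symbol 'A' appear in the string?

991

gen 0: ACA
gen 1: ABCABABC
gen 2: ABCAAABABCAAABCAAAB
gen 3: ABCAAABABCABCABCAAABCAAABABCABCABCAAABABCABCABCAA
gen 4: ABCAAABABCABCABCAAABCAAABABCAAABABCAAABABCABCABCAAABABCABC…BCAAABABCAAABABCAAABABCABCABCAAABCAAABABCAAABABCAAABABCABC  (len 122)
gen 5: ABCAAABABCABCABCAAABCAAABABCAAABABCAAABABCABCABCAAABABCABC…ABCABCAAABCAAABABCABCABCAAABCAAABABCABCABCAAABCAAABABCAAAB  (len 307)
gen 6: ABCAAABABCABCABCAAABCAAABABCAAABABCAAABABCABCABCAAABABCABC…ABABCAAABABCAAABABCABCABCAAABABCABCABCAAABCAAABABCABCABCAA  (len 771)
gen 7: ABCAAABABCABCABCAAABCAAABABCAAABABCAAABABCABCABCAAABABCABC…ABCAAABABCABCABCAAABABCABCABCAAABCAAABABCAAABABCAAABABCABC  (len 1936)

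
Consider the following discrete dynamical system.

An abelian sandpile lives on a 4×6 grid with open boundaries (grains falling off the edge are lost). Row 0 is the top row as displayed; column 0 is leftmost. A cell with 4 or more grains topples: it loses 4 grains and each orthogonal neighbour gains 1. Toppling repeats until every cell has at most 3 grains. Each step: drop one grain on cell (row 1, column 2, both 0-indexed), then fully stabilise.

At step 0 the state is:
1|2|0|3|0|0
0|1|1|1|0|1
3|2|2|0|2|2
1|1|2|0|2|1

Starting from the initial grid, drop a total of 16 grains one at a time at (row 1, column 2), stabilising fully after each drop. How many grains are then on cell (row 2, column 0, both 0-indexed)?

0

step 0: 1|2|0|3|0|0
0|1|1|1|0|1
3|2|2|0|2|2
1|1|2|0|2|1
step 1: 1|2|0|3|0|0
0|1|2|1|0|1
3|2|2|0|2|2
1|1|2|0|2|1
step 2: 1|2|0|3|0|0
0|1|3|1|0|1
3|2|2|0|2|2
1|1|2|0|2|1
step 3: 1|2|1|3|0|0
0|2|0|2|0|1
3|2|3|0|2|2
1|1|2|0|2|1
step 4: 1|2|1|3|0|0
0|2|1|2|0|1
3|2|3|0|2|2
1|1|2|0|2|1
step 5: 1|2|1|3|0|0
0|2|2|2|0|1
3|2|3|0|2|2
1|1|2|0|2|1
step 6: 1|2|1|3|0|0
0|2|3|2|0|1
3|2|3|0|2|2
1|1|2|0|2|1
step 7: 1|2|2|3|0|0
0|3|1|3|0|1
3|3|0|1|2|2
1|1|3|0|2|1
step 8: 1|2|2|3|0|0
0|3|2|3|0|1
3|3|0|1|2|2
1|1|3|0|2|1
step 9: 1|2|2|3|0|0
0|3|3|3|0|1
3|3|0|1|2|2
1|1|3|0|2|1
step 10: 2|0|1|1|1|0
2|2|3|1|1|1
0|1|2|2|2|2
2|2|3|0|2|1
step 11: 2|0|2|1|1|0
2|3|0|2|1|1
0|1|3|2|2|2
2|2|3|0|2|1
step 12: 2|0|2|1|1|0
2|3|1|2|1|1
0|1|3|2|2|2
2|2|3|0|2|1
step 13: 2|0|2|1|1|0
2|3|2|2|1|1
0|1|3|2|2|2
2|2|3|0|2|1
step 14: 2|0|2|1|1|0
2|3|3|2|1|1
0|1|3|2|2|2
2|2|3|0|2|1
step 15: 2|1|3|1|1|0
3|0|2|3|1|1
0|3|1|3|2|2
2|3|0|1|2|1
step 16: 2|1|3|1|1|0
3|0|3|3|1|1
0|3|1|3|2|2
2|3|0|1|2|1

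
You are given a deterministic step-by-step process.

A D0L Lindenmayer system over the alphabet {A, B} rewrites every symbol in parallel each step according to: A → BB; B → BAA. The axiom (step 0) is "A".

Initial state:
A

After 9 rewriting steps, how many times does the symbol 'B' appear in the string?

2330

gen 0: A
gen 1: BB
gen 2: BAABAA
gen 3: BAABBBBBAABBBB
gen 4: BAABBBBBAABAABAABAABAABBBBBAABAABAABAA
gen 5: BAABBBBBAABAABAABAABAABBBBBAABBBBBAABBBBBAABBBBBAABBBBBAABAABAABAABAABBBBBAABBBBBAABBBBBAABBBB
gen 6: BAABBBBBAABAABAABAABAABBBBBAABBBBBAABBBBBAABBBBBAABBBBBAAB…ABAABBBBBAABAABAABAABAABBBBBAABAABAABAABAABBBBBAABAABAABAA  (len 246)
gen 7: BAABBBBBAABAABAABAABAABBBBBAABBBBBAABBBBBAABBBBBAABBBBBAAB…BBBBBAABBBBBAABBBBBAABAABAABAABAABBBBBAABBBBBAABBBBBAABBBB  (len 622)
gen 8: BAABBBBBAABAABAABAABAABBBBBAABBBBBAABBBBBAABBBBBAABBBBBAAB…ABAABBBBBAABAABAABAABAABBBBBAABAABAABAABAABBBBBAABAABAABAA  (len 1606)
gen 9: BAABBBBBAABAABAABAABAABBBBBAABBBBBAABBBBBAABBBBBAABBBBBAAB…BBBBBAABBBBBAABBBBBAABAABAABAABAABBBBBAABBBBBAABBBBBAABBBB  (len 4094)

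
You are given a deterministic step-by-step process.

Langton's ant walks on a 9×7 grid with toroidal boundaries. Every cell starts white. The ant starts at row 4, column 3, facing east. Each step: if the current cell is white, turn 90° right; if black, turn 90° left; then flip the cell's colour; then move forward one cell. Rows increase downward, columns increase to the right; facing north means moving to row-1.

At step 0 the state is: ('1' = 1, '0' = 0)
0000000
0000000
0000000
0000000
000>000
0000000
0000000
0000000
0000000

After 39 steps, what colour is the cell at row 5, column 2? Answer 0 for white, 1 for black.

1

step 0: 0000000
0000000
0000000
0000000
000>000
0000000
0000000
0000000
0000000
step 1: 0000000
0000000
0000000
0000000
0001000
000v000
0000000
0000000
0000000
step 2: 0000000
0000000
0000000
0000000
0001000
00<1000
0000000
0000000
0000000
step 3: 0000000
0000000
0000000
0000000
00^1000
0011000
0000000
0000000
0000000
step 4: 0000000
0000000
0000000
0000000
001>000
0011000
0000000
0000000
0000000
step 5: 0000000
0000000
0000000
000^000
0010000
0011000
0000000
0000000
0000000
step 6: 0000000
0000000
0000000
0001>00
0010000
0011000
0000000
0000000
0000000
step 7: 0000000
0000000
0000000
0001100
0010v00
0011000
0000000
0000000
0000000
step 8: 0000000
0000000
0000000
0001100
001<100
0011000
0000000
0000000
0000000
step 9: 0000000
0000000
0000000
000^100
0011100
0011000
0000000
0000000
0000000
step 10: 0000000
0000000
0000000
00<0100
0011100
0011000
0000000
0000000
0000000
step 11: 0000000
0000000
00^0000
0010100
0011100
0011000
0000000
0000000
0000000
step 12: 0000000
0000000
001>000
0010100
0011100
0011000
0000000
0000000
0000000
step 13: 0000000
0000000
0011000
001v100
0011100
0011000
0000000
0000000
0000000
step 14: 0000000
0000000
0011000
00<1100
0011100
0011000
0000000
0000000
0000000
step 15: 0000000
0000000
0011000
0001100
00v1100
0011000
0000000
0000000
0000000
step 16: 0000000
0000000
0011000
0001100
000>100
0011000
0000000
0000000
0000000
step 17: 0000000
0000000
0011000
000^100
0000100
0011000
0000000
0000000
0000000
step 18: 0000000
0000000
0011000
00<0100
0000100
0011000
0000000
0000000
0000000
step 19: 0000000
0000000
00^1000
0010100
0000100
0011000
0000000
0000000
0000000
step 20: 0000000
0000000
0<01000
0010100
0000100
0011000
0000000
0000000
0000000
step 21: 0000000
0^00000
0101000
0010100
0000100
0011000
0000000
0000000
0000000
step 22: 0000000
01>0000
0101000
0010100
0000100
0011000
0000000
0000000
0000000
step 23: 0000000
0110000
01v1000
0010100
0000100
0011000
0000000
0000000
0000000
step 24: 0000000
0110000
0<11000
0010100
0000100
0011000
0000000
0000000
0000000
step 25: 0000000
0110000
0011000
0v10100
0000100
0011000
0000000
0000000
0000000
step 26: 0000000
0110000
0011000
<110100
0000100
0011000
0000000
0000000
0000000
step 27: 0000000
0110000
^011000
1110100
0000100
0011000
0000000
0000000
0000000
step 28: 0000000
0110000
1>11000
1110100
0000100
0011000
0000000
0000000
0000000
step 29: 0000000
0110000
1111000
1v10100
0000100
0011000
0000000
0000000
0000000
step 30: 0000000
0110000
1111000
10>0100
0000100
0011000
0000000
0000000
0000000
step 31: 0000000
0110000
11^1000
1000100
0000100
0011000
0000000
0000000
0000000
step 32: 0000000
0110000
1<01000
1000100
0000100
0011000
0000000
0000000
0000000
step 33: 0000000
0110000
1001000
1v00100
0000100
0011000
0000000
0000000
0000000
step 34: 0000000
0110000
1001000
<100100
0000100
0011000
0000000
0000000
0000000
step 35: 0000000
0110000
1001000
0100100
v000100
0011000
0000000
0000000
0000000
step 36: 0000000
0110000
1001000
0100100
100010<
0011000
0000000
0000000
0000000
step 37: 0000000
0110000
1001000
010010^
1000101
0011000
0000000
0000000
0000000
step 38: 0000000
0110000
1001000
>100101
1000101
0011000
0000000
0000000
0000000
step 39: 0000000
0110000
1001000
1100101
v000101
0011000
0000000
0000000
0000000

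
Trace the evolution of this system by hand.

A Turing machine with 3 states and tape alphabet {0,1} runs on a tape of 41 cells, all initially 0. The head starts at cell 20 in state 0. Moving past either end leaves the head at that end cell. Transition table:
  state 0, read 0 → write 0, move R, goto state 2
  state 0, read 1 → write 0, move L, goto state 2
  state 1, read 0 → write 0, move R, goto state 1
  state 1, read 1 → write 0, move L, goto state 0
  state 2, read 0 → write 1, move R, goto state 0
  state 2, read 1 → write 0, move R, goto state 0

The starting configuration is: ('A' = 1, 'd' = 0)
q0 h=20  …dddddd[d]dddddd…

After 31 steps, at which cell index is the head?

39

t=0: q0 h=20  …dddddd[d]dddddd…
t=1: q2 h=21  …dddddd[d]dddddd…
t=2: q0 h=22  …dddddA[d]dddddd…
t=3: q2 h=23  …ddddAd[d]dddddd…
t=4: q0 h=24  …dddAdA[d]dddddd…
t=5: q2 h=25  …ddAdAd[d]dddddd…
t=6: q0 h=26  …dAdAdA[d]dddddd…
t=7: q2 h=27  …AdAdAd[d]dddddd…
t=8: q0 h=28  …dAdAdA[d]dddddd…
t=9: q2 h=29  …AdAdAd[d]dddddd…
t=10: q0 h=30  …dAdAdA[d]dddddd…
t=11: q2 h=31  …AdAdAd[d]dddddd…
t=12: q0 h=32  …dAdAdA[d]dddddd…
t=13: q2 h=33  …AdAdAd[d]dddddd…
t=14: q0 h=34  …dAdAdA[d]dddddd|
t=15: q2 h=35  …AdAdAd[d]ddddd|
t=16: q0 h=36  …dAdAdA[d]dddd|
t=17: q2 h=37  …AdAdAd[d]ddd|
t=18: q0 h=38  …dAdAdA[d]dd|
t=19: q2 h=39  …AdAdAd[d]d|
t=20: q0 h=40  …dAdAdA[d]|
t=21: q2 h=40  …dAdAdA[d]|
t=22: q0 h=40  …dAdAdA[A]|
t=23: q2 h=39  …AdAdAd[A]d|
t=24: q0 h=40  …dAdAdd[d]|
t=25: q2 h=40  …dAdAdd[d]|
t=26: q0 h=40  …dAdAdd[A]|
t=27: q2 h=39  …AdAdAd[d]d|
t=28: q0 h=40  …dAdAdA[d]|
t=29: q2 h=40  …dAdAdA[d]|
t=30: q0 h=40  …dAdAdA[A]|
t=31: q2 h=39  …AdAdAd[A]d|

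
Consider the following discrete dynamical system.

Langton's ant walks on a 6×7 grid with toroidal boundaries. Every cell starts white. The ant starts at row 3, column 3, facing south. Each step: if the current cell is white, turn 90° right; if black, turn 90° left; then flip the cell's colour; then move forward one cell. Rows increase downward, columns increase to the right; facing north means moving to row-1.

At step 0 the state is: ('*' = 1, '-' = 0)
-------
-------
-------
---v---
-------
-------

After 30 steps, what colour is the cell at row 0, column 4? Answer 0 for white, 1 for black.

1

[0] -------
-------
-------
---v---
-------
-------
[1] -------
-------
-------
--<*---
-------
-------
[2] -------
-------
--^----
--**---
-------
-------
[3] -------
-------
--*>---
--**---
-------
-------
[4] -------
-------
--**---
--*v---
-------
-------
[5] -------
-------
--**---
--*->--
-------
-------
[6] -------
-------
--**---
--*-*--
----v--
-------
[7] -------
-------
--**---
--*-*--
---<*--
-------
[8] -------
-------
--**---
--*^*--
---**--
-------
[9] -------
-------
--**---
--**>--
---**--
-------
[10] -------
-------
--**^--
--**---
---**--
-------
[11] -------
-------
--***>-
--**---
---**--
-------
[12] -------
-------
--****-
--**-v-
---**--
-------
[13] -------
-------
--****-
--**<*-
---**--
-------
[14] -------
-------
--**^*-
--****-
---**--
-------
[15] -------
-------
--*<-*-
--****-
---**--
-------
[16] -------
-------
--*--*-
--*v**-
---**--
-------
[17] -------
-------
--*--*-
--*->*-
---**--
-------
[18] -------
-------
--*-^*-
--*--*-
---**--
-------
[19] -------
-------
--*-*>-
--*--*-
---**--
-------
[20] -------
-----^-
--*-*--
--*--*-
---**--
-------
[21] -------
-----*>
--*-*--
--*--*-
---**--
-------
[22] -------
-----**
--*-*-v
--*--*-
---**--
-------
[23] -------
-----**
--*-*<*
--*--*-
---**--
-------
[24] -------
-----^*
--*-***
--*--*-
---**--
-------
[25] -------
----<-*
--*-***
--*--*-
---**--
-------
[26] ----^--
----*-*
--*-***
--*--*-
---**--
-------
[27] ----*>-
----*-*
--*-***
--*--*-
---**--
-------
[28] ----**-
----*v*
--*-***
--*--*-
---**--
-------
[29] ----**-
----<**
--*-***
--*--*-
---**--
-------
[30] ----**-
-----**
--*-v**
--*--*-
---**--
-------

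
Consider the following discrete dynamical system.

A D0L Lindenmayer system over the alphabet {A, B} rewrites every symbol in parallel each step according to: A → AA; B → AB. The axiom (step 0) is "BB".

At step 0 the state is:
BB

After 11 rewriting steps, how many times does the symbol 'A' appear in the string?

k=0  BB
k=1  ABAB
k=2  AAABAAAB
k=3  AAAAAAABAAAAAAAB
k=4  AAAAAAAAAAAAAAABAAAAAAAAAAAAAAAB
k=5  AAAAAAAAAAAAAAAAAAAAAAAAAAAAAAABAAAAAAAAAAAAAAAAAAAAAAAAAAAAAAAB
k=6  AAAAAAAAAAAAAAAAAAAAAAAAAAAAAAAAAAAAAAAAAAAAAAAAAAAAAAAAAA…AAAAAAAAAAAAAAAAAAAAAAAAAAAAAAAAAAAAAAAAAAAAAAAAAAAAAAAAAB  (len 128)
k=7  AAAAAAAAAAAAAAAAAAAAAAAAAAAAAAAAAAAAAAAAAAAAAAAAAAAAAAAAAA…AAAAAAAAAAAAAAAAAAAAAAAAAAAAAAAAAAAAAAAAAAAAAAAAAAAAAAAAAB  (len 256)
k=8  AAAAAAAAAAAAAAAAAAAAAAAAAAAAAAAAAAAAAAAAAAAAAAAAAAAAAAAAAA…AAAAAAAAAAAAAAAAAAAAAAAAAAAAAAAAAAAAAAAAAAAAAAAAAAAAAAAAAB  (len 512)
k=9  AAAAAAAAAAAAAAAAAAAAAAAAAAAAAAAAAAAAAAAAAAAAAAAAAAAAAAAAAA…AAAAAAAAAAAAAAAAAAAAAAAAAAAAAAAAAAAAAAAAAAAAAAAAAAAAAAAAAB  (len 1024)
k=10  AAAAAAAAAAAAAAAAAAAAAAAAAAAAAAAAAAAAAAAAAAAAAAAAAAAAAAAAAA…AAAAAAAAAAAAAAAAAAAAAAAAAAAAAAAAAAAAAAAAAAAAAAAAAAAAAAAAAB  (len 2048)
k=11  AAAAAAAAAAAAAAAAAAAAAAAAAAAAAAAAAAAAAAAAAAAAAAAAAAAAAAAAAA…AAAAAAAAAAAAAAAAAAAAAAAAAAAAAAAAAAAAAAAAAAAAAAAAAAAAAAAAAB  (len 4096)

4094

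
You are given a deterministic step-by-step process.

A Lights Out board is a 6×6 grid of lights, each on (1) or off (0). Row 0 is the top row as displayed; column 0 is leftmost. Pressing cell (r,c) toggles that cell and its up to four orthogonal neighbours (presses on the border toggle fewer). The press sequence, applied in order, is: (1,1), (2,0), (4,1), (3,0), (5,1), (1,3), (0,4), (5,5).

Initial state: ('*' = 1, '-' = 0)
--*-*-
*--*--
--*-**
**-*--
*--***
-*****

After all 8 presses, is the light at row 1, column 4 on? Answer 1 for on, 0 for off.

[0] --*-*-
*--*--
--*-**
**-*--
*--***
-*****
[1] -**-*-
-***--
-**-**
**-*--
*--***
-*****
[2] -**-*-
****--
*-*-**
-*-*--
*--***
-*****
[3] -**-*-
****--
*-*-**
---*--
-*****
--****
[4] -**-*-
****--
--*-**
**-*--
******
--****
[5] -**-*-
****--
--*-**
**-*--
*-****
**-***
[6] -****-
**--*-
--****
**-*--
*-****
**-***
[7] -**--*
**----
--****
**-*--
*-****
**-***
[8] -**--*
**----
--****
**-*--
*-***-
**-*--

0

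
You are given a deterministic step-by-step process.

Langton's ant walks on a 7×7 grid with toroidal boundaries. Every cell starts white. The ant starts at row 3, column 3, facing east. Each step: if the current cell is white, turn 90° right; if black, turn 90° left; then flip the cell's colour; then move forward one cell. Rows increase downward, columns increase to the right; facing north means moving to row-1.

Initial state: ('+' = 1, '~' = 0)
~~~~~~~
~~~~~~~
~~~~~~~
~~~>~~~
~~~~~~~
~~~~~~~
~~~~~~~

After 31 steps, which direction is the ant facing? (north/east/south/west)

north

step 0: ~~~~~~~
~~~~~~~
~~~~~~~
~~~>~~~
~~~~~~~
~~~~~~~
~~~~~~~
step 1: ~~~~~~~
~~~~~~~
~~~~~~~
~~~+~~~
~~~v~~~
~~~~~~~
~~~~~~~
step 2: ~~~~~~~
~~~~~~~
~~~~~~~
~~~+~~~
~~<+~~~
~~~~~~~
~~~~~~~
step 3: ~~~~~~~
~~~~~~~
~~~~~~~
~~^+~~~
~~++~~~
~~~~~~~
~~~~~~~
step 4: ~~~~~~~
~~~~~~~
~~~~~~~
~~+>~~~
~~++~~~
~~~~~~~
~~~~~~~
step 5: ~~~~~~~
~~~~~~~
~~~^~~~
~~+~~~~
~~++~~~
~~~~~~~
~~~~~~~
step 6: ~~~~~~~
~~~~~~~
~~~+>~~
~~+~~~~
~~++~~~
~~~~~~~
~~~~~~~
step 7: ~~~~~~~
~~~~~~~
~~~++~~
~~+~v~~
~~++~~~
~~~~~~~
~~~~~~~
step 8: ~~~~~~~
~~~~~~~
~~~++~~
~~+<+~~
~~++~~~
~~~~~~~
~~~~~~~
step 9: ~~~~~~~
~~~~~~~
~~~^+~~
~~+++~~
~~++~~~
~~~~~~~
~~~~~~~
step 10: ~~~~~~~
~~~~~~~
~~<~+~~
~~+++~~
~~++~~~
~~~~~~~
~~~~~~~
step 11: ~~~~~~~
~~^~~~~
~~+~+~~
~~+++~~
~~++~~~
~~~~~~~
~~~~~~~
step 12: ~~~~~~~
~~+>~~~
~~+~+~~
~~+++~~
~~++~~~
~~~~~~~
~~~~~~~
step 13: ~~~~~~~
~~++~~~
~~+v+~~
~~+++~~
~~++~~~
~~~~~~~
~~~~~~~
step 14: ~~~~~~~
~~++~~~
~~<++~~
~~+++~~
~~++~~~
~~~~~~~
~~~~~~~
step 15: ~~~~~~~
~~++~~~
~~~++~~
~~v++~~
~~++~~~
~~~~~~~
~~~~~~~
step 16: ~~~~~~~
~~++~~~
~~~++~~
~~~>+~~
~~++~~~
~~~~~~~
~~~~~~~
step 17: ~~~~~~~
~~++~~~
~~~^+~~
~~~~+~~
~~++~~~
~~~~~~~
~~~~~~~
step 18: ~~~~~~~
~~++~~~
~~<~+~~
~~~~+~~
~~++~~~
~~~~~~~
~~~~~~~
step 19: ~~~~~~~
~~^+~~~
~~+~+~~
~~~~+~~
~~++~~~
~~~~~~~
~~~~~~~
step 20: ~~~~~~~
~<~+~~~
~~+~+~~
~~~~+~~
~~++~~~
~~~~~~~
~~~~~~~
step 21: ~^~~~~~
~+~+~~~
~~+~+~~
~~~~+~~
~~++~~~
~~~~~~~
~~~~~~~
step 22: ~+>~~~~
~+~+~~~
~~+~+~~
~~~~+~~
~~++~~~
~~~~~~~
~~~~~~~
step 23: ~++~~~~
~+v+~~~
~~+~+~~
~~~~+~~
~~++~~~
~~~~~~~
~~~~~~~
step 24: ~++~~~~
~<++~~~
~~+~+~~
~~~~+~~
~~++~~~
~~~~~~~
~~~~~~~
step 25: ~++~~~~
~~++~~~
~v+~+~~
~~~~+~~
~~++~~~
~~~~~~~
~~~~~~~
step 26: ~++~~~~
~~++~~~
<++~+~~
~~~~+~~
~~++~~~
~~~~~~~
~~~~~~~
step 27: ~++~~~~
^~++~~~
+++~+~~
~~~~+~~
~~++~~~
~~~~~~~
~~~~~~~
step 28: ~++~~~~
+>++~~~
+++~+~~
~~~~+~~
~~++~~~
~~~~~~~
~~~~~~~
step 29: ~++~~~~
++++~~~
+v+~+~~
~~~~+~~
~~++~~~
~~~~~~~
~~~~~~~
step 30: ~++~~~~
++++~~~
+~>~+~~
~~~~+~~
~~++~~~
~~~~~~~
~~~~~~~
step 31: ~++~~~~
++^+~~~
+~~~+~~
~~~~+~~
~~++~~~
~~~~~~~
~~~~~~~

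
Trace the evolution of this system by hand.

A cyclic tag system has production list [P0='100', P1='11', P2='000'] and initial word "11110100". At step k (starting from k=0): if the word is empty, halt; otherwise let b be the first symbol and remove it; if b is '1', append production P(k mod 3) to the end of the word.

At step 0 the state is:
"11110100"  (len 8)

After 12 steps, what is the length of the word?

0) "11110100"  (len 8)
1) "1110100100"  (len 10)
2) "11010010011"  (len 11)
3) "1010010011000"  (len 13)
4) "010010011000100"  (len 15)
5) "10010011000100"  (len 14)
6) "0010011000100000"  (len 16)
7) "010011000100000"  (len 15)
8) "10011000100000"  (len 14)
9) "0011000100000000"  (len 16)
10) "011000100000000"  (len 15)
11) "11000100000000"  (len 14)
12) "1000100000000000"  (len 16)

16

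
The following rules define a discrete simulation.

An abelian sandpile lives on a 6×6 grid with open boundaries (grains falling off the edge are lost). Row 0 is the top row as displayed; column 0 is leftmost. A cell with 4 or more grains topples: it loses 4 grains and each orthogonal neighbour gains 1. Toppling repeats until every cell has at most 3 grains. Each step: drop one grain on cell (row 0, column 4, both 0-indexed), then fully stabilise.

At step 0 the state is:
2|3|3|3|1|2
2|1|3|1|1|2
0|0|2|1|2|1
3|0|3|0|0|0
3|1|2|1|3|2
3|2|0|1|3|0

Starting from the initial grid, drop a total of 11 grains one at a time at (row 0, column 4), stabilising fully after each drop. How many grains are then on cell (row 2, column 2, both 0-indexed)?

t=0: 2|3|3|3|1|2
2|1|3|1|1|2
0|0|2|1|2|1
3|0|3|0|0|0
3|1|2|1|3|2
3|2|0|1|3|0
t=1: 2|3|3|3|2|2
2|1|3|1|1|2
0|0|2|1|2|1
3|0|3|0|0|0
3|1|2|1|3|2
3|2|0|1|3|0
t=2: 2|3|3|3|3|2
2|1|3|1|1|2
0|0|2|1|2|1
3|0|3|0|0|0
3|1|2|1|3|2
3|2|0|1|3|0
t=3: 3|0|2|1|1|3
2|3|0|3|2|2
0|0|3|1|2|1
3|0|3|0|0|0
3|1|2|1|3|2
3|2|0|1|3|0
t=4: 3|0|2|1|2|3
2|3|0|3|2|2
0|0|3|1|2|1
3|0|3|0|0|0
3|1|2|1|3|2
3|2|0|1|3|0
t=5: 3|0|2|1|3|3
2|3|0|3|2|2
0|0|3|1|2|1
3|0|3|0|0|0
3|1|2|1|3|2
3|2|0|1|3|0
t=6: 3|0|2|2|1|0
2|3|0|3|3|3
0|0|3|1|2|1
3|0|3|0|0|0
3|1|2|1|3|2
3|2|0|1|3|0
t=7: 3|0|2|2|2|0
2|3|0|3|3|3
0|0|3|1|2|1
3|0|3|0|0|0
3|1|2|1|3|2
3|2|0|1|3|0
t=8: 3|0|2|2|3|0
2|3|0|3|3|3
0|0|3|1|2|1
3|0|3|0|0|0
3|1|2|1|3|2
3|2|0|1|3|0
t=9: 3|0|3|0|2|2
2|3|1|1|2|0
0|0|3|2|3|2
3|0|3|0|0|0
3|1|2|1|3|2
3|2|0|1|3|0
t=10: 3|0|3|0|3|2
2|3|1|1|2|0
0|0|3|2|3|2
3|0|3|0|0|0
3|1|2|1|3|2
3|2|0|1|3|0
t=11: 3|0|3|1|0|3
2|3|1|1|3|0
0|0|3|2|3|2
3|0|3|0|0|0
3|1|2|1|3|2
3|2|0|1|3|0

3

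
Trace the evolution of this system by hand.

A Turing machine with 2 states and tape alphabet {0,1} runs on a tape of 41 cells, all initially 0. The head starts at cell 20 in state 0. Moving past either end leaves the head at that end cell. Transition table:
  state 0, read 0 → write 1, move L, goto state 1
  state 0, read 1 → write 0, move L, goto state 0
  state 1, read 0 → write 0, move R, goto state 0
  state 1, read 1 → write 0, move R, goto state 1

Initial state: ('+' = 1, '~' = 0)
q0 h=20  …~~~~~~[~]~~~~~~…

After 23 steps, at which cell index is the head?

0) q0 h=20  …~~~~~~[~]~~~~~~…
1) q1 h=19  …~~~~~~[~]+~~~~~…
2) q0 h=20  …~~~~~~[+]~~~~~~…
3) q0 h=19  …~~~~~~[~]~~~~~~…
4) q1 h=18  …~~~~~~[~]+~~~~~…
5) q0 h=19  …~~~~~~[+]~~~~~~…
6) q0 h=18  …~~~~~~[~]~~~~~~…
7) q1 h=17  …~~~~~~[~]+~~~~~…
8) q0 h=18  …~~~~~~[+]~~~~~~…
9) q0 h=17  …~~~~~~[~]~~~~~~…
10) q1 h=16  …~~~~~~[~]+~~~~~…
11) q0 h=17  …~~~~~~[+]~~~~~~…
12) q0 h=16  …~~~~~~[~]~~~~~~…
13) q1 h=15  …~~~~~~[~]+~~~~~…
14) q0 h=16  …~~~~~~[+]~~~~~~…
15) q0 h=15  …~~~~~~[~]~~~~~~…
16) q1 h=14  …~~~~~~[~]+~~~~~…
17) q0 h=15  …~~~~~~[+]~~~~~~…
18) q0 h=14  …~~~~~~[~]~~~~~~…
19) q1 h=13  …~~~~~~[~]+~~~~~…
20) q0 h=14  …~~~~~~[+]~~~~~~…
21) q0 h=13  …~~~~~~[~]~~~~~~…
22) q1 h=12  …~~~~~~[~]+~~~~~…
23) q0 h=13  …~~~~~~[+]~~~~~~…

13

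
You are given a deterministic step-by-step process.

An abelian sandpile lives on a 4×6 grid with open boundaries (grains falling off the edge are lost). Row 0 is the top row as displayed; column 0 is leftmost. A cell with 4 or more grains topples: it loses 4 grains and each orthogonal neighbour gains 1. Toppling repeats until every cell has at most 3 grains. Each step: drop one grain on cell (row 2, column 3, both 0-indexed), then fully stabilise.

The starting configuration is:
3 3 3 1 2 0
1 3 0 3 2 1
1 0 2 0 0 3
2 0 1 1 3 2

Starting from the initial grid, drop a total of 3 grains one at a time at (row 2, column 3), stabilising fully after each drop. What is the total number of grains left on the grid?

gen 0: 3 3 3 1 2 0
1 3 0 3 2 1
1 0 2 0 0 3
2 0 1 1 3 2
gen 1: 3 3 3 1 2 0
1 3 0 3 2 1
1 0 2 1 0 3
2 0 1 1 3 2
gen 2: 3 3 3 1 2 0
1 3 0 3 2 1
1 0 2 2 0 3
2 0 1 1 3 2
gen 3: 3 3 3 1 2 0
1 3 0 3 2 1
1 0 2 3 0 3
2 0 1 1 3 2

40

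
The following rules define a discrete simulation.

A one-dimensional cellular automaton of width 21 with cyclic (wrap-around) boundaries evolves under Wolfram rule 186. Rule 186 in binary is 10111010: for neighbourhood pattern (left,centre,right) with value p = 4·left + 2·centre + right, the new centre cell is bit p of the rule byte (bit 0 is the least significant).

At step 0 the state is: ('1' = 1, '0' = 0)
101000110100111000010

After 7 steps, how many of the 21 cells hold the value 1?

13

k=0  101000110100111000010
k=1  010101101011110100101
k=2  101011010111101011010
k=3  010110101111010110101
k=4  101101011110101101010
k=5  011010111101011010101
k=6  110101111010110101010
k=7  101011110101101010101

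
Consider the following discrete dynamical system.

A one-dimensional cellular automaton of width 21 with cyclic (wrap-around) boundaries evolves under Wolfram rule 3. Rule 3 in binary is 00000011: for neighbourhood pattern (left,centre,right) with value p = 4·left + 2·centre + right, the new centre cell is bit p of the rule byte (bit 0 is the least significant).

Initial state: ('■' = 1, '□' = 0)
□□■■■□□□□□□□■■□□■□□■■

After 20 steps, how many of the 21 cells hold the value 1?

8

step 0: □□■■■□□□□□□□■■□□■□□■■
step 1: □■□□□□■■■■■■□□□■□□■□□
step 2: ■□□■■■□□□□□□□■■□□■□□■
step 3: □□■□□□□■■■■■■□□□■□□■□
step 4: ■■□□■■■□□□□□□□■■□□■□□
step 5: □□□■□□□□■■■■■■□□□■□□■
step 6: □■■□□■■■□□□□□□□■■□□■□
step 7: ■□□□■□□□□■■■■■■□□□■□□
step 8: □□■■□□■■■□□□□□□□■■□□■
step 9: □■□□□■□□□□■■■■■■□□□■□
step 10: ■□□■■□□■■■□□□□□□□■■□□
step 11: □□■□□□■□□□□■■■■■■□□□■
step 12: □■□□■■□□■■■□□□□□□□■■□
step 13: ■□□■□□□■□□□□■■■■■■□□□
step 14: □□■□□■■□□■■■□□□□□□□■■
step 15: □■□□■□□□■□□□□■■■■■■□□
step 16: ■□□■□□■■□□■■■□□□□□□□■
step 17: □□■□□■□□□■□□□□■■■■■■□
step 18: ■■□□■□□■■□□■■■□□□□□□□
step 19: □□□■□□■□□□■□□□□■■■■■■
step 20: □■■□□■□□■■□□■■■□□□□□□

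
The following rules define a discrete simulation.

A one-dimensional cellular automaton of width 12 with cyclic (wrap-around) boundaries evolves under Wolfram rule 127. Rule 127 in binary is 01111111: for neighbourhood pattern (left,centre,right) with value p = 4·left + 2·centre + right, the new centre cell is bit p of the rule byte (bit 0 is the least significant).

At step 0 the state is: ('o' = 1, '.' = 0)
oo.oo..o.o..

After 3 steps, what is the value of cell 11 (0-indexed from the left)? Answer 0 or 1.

t=0: oo.oo..o.o..
t=1: oooooooooooo
t=2: ............
t=3: oooooooooooo

1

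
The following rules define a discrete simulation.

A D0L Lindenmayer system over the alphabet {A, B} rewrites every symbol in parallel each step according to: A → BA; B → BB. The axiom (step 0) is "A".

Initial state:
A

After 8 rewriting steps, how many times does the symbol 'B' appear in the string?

255

step 0: A
step 1: BA
step 2: BBBA
step 3: BBBBBBBA
step 4: BBBBBBBBBBBBBBBA
step 5: BBBBBBBBBBBBBBBBBBBBBBBBBBBBBBBA
step 6: BBBBBBBBBBBBBBBBBBBBBBBBBBBBBBBBBBBBBBBBBBBBBBBBBBBBBBBBBBBBBBBA
step 7: BBBBBBBBBBBBBBBBBBBBBBBBBBBBBBBBBBBBBBBBBBBBBBBBBBBBBBBBBB…BBBBBBBBBBBBBBBBBBBBBBBBBBBBBBBBBBBBBBBBBBBBBBBBBBBBBBBBBA  (len 128)
step 8: BBBBBBBBBBBBBBBBBBBBBBBBBBBBBBBBBBBBBBBBBBBBBBBBBBBBBBBBBB…BBBBBBBBBBBBBBBBBBBBBBBBBBBBBBBBBBBBBBBBBBBBBBBBBBBBBBBBBA  (len 256)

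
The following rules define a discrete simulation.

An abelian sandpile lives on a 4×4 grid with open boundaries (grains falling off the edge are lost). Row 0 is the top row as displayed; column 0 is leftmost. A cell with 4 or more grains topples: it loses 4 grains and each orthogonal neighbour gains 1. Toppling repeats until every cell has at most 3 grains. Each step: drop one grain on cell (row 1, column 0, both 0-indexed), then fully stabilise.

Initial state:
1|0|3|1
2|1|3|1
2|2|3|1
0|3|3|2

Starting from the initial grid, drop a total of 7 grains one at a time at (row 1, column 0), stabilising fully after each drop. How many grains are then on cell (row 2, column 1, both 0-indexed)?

t=0: 1|0|3|1
2|1|3|1
2|2|3|1
0|3|3|2
t=1: 1|0|3|1
3|1|3|1
2|2|3|1
0|3|3|2
t=2: 2|0|3|1
0|2|3|1
3|2|3|1
0|3|3|2
t=3: 2|0|3|1
1|2|3|1
3|2|3|1
0|3|3|2
t=4: 2|0|3|1
2|2|3|1
3|2|3|1
0|3|3|2
t=5: 2|0|3|1
3|2|3|1
3|2|3|1
0|3|3|2
t=6: 3|0|3|1
1|3|3|1
0|3|3|1
1|3|3|2
t=7: 3|0|3|1
2|3|3|1
0|3|3|1
1|3|3|2

3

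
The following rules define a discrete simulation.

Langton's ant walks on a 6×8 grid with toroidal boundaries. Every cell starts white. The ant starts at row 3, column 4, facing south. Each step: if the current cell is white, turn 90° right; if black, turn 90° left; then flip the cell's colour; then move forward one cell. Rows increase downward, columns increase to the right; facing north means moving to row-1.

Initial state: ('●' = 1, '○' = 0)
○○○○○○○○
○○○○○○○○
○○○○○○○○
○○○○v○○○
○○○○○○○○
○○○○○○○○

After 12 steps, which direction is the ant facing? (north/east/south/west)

south

gen 0: ○○○○○○○○
○○○○○○○○
○○○○○○○○
○○○○v○○○
○○○○○○○○
○○○○○○○○
gen 1: ○○○○○○○○
○○○○○○○○
○○○○○○○○
○○○<●○○○
○○○○○○○○
○○○○○○○○
gen 2: ○○○○○○○○
○○○○○○○○
○○○^○○○○
○○○●●○○○
○○○○○○○○
○○○○○○○○
gen 3: ○○○○○○○○
○○○○○○○○
○○○●>○○○
○○○●●○○○
○○○○○○○○
○○○○○○○○
gen 4: ○○○○○○○○
○○○○○○○○
○○○●●○○○
○○○●v○○○
○○○○○○○○
○○○○○○○○
gen 5: ○○○○○○○○
○○○○○○○○
○○○●●○○○
○○○●○>○○
○○○○○○○○
○○○○○○○○
gen 6: ○○○○○○○○
○○○○○○○○
○○○●●○○○
○○○●○●○○
○○○○○v○○
○○○○○○○○
gen 7: ○○○○○○○○
○○○○○○○○
○○○●●○○○
○○○●○●○○
○○○○<●○○
○○○○○○○○
gen 8: ○○○○○○○○
○○○○○○○○
○○○●●○○○
○○○●^●○○
○○○○●●○○
○○○○○○○○
gen 9: ○○○○○○○○
○○○○○○○○
○○○●●○○○
○○○●●>○○
○○○○●●○○
○○○○○○○○
gen 10: ○○○○○○○○
○○○○○○○○
○○○●●^○○
○○○●●○○○
○○○○●●○○
○○○○○○○○
gen 11: ○○○○○○○○
○○○○○○○○
○○○●●●>○
○○○●●○○○
○○○○●●○○
○○○○○○○○
gen 12: ○○○○○○○○
○○○○○○○○
○○○●●●●○
○○○●●○v○
○○○○●●○○
○○○○○○○○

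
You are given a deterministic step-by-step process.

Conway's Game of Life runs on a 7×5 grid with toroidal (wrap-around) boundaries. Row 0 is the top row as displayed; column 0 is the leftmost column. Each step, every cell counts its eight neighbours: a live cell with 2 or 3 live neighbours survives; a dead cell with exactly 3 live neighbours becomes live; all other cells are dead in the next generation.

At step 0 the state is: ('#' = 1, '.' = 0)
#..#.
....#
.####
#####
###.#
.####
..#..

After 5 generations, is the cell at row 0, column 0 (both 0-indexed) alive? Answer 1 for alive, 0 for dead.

1

step 0: #..#.
....#
.####
#####
###.#
.####
..#..
step 1: ...##
.#...
.....
.....
.....
....#
#....
step 2: #...#
.....
.....
.....
.....
.....
#..#.
step 3: #...#
.....
.....
.....
.....
.....
#....
step 4: #...#
.....
.....
.....
.....
.....
#...#
step 5: #...#
.....
.....
.....
.....
.....
#...#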